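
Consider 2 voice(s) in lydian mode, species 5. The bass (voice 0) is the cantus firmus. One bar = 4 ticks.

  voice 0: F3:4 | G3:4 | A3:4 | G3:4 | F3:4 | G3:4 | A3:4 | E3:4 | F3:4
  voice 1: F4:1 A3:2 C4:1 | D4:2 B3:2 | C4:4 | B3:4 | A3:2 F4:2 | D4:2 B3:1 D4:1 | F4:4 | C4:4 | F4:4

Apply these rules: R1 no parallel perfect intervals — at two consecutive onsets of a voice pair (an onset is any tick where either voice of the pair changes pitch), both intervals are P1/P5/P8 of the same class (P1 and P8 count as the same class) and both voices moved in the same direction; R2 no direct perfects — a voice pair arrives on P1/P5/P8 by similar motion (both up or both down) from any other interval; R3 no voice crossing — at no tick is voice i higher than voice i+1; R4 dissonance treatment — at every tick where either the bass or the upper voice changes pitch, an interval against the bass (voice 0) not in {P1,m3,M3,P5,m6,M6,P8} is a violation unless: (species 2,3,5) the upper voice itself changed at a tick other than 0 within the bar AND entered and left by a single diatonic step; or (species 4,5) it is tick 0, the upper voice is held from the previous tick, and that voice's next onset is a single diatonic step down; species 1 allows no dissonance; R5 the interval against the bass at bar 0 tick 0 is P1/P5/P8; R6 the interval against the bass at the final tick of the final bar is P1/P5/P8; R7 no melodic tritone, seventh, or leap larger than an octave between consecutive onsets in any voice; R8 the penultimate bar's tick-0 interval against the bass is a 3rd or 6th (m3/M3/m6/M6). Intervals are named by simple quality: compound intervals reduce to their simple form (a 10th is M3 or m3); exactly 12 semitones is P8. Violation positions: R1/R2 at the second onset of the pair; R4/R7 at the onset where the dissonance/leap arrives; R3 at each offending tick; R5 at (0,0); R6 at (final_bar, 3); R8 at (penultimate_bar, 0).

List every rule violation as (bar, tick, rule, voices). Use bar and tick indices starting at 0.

(1, 0, R1, (0, 1))
(8, 0, R2, (0, 1))

bar 0: v0=F3 v1=F4 downbeat P8
bar 1: v0=G3 v1=D4 downbeat P5
bar 2: v0=A3 v1=C4 downbeat m3
bar 3: v0=G3 v1=B3 downbeat M3
bar 4: v0=F3 v1=A3 downbeat M3
bar 5: v0=G3 v1=D4 downbeat P5
bar 6: v0=A3 v1=F4 downbeat m6
bar 7: v0=E3 v1=C4 downbeat m6
bar 8: v0=F3 v1=F4 downbeat P8
  -> R1 @ bar 1 tick 0 v(0, 1): F3/C4 P5 -> G3/D4 P5 similar
  -> R2 @ bar 8 tick 0 v(0, 1): E3/C4 m6 -> F3/F4 P8 similar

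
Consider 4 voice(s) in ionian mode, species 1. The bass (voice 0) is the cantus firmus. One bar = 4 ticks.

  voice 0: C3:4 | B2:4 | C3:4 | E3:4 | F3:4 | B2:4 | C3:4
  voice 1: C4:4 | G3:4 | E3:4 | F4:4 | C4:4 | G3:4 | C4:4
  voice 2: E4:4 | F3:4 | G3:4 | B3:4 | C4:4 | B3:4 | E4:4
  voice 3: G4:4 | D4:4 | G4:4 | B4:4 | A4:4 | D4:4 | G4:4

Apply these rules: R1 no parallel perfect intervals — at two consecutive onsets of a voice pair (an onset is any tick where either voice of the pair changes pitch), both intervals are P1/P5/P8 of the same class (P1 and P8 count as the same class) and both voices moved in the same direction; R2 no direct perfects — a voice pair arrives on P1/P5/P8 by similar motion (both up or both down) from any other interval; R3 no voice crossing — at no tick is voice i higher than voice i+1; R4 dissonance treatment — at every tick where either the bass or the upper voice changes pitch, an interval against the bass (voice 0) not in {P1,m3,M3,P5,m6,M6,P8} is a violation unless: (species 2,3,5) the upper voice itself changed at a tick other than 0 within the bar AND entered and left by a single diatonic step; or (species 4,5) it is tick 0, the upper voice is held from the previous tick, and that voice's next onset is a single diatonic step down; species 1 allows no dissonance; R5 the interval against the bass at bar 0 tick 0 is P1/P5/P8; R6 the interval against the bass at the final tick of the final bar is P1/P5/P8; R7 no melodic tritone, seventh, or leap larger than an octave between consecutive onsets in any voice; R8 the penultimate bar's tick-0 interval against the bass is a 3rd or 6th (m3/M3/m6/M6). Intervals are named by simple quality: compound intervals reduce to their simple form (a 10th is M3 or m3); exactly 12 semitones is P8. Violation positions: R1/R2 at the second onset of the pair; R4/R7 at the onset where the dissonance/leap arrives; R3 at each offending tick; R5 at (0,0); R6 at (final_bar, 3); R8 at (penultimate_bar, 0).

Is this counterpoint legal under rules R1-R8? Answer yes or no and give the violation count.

bar 0: v0=C3 v1=C4 v2=E4 v3=G4 (P5)
bar 1: v0=B2 v1=G3 v2=F3 v3=D4 (m3)
bar 2: v0=C3 v1=E3 v2=G3 v3=G4 (P5)
bar 3: v0=E3 v1=F4 v2=B3 v3=B4 (P5)
bar 4: v0=F3 v1=C4 v2=C4 v3=A4 (M3)
bar 5: v0=B2 v1=G3 v2=B3 v3=D4 (m3)
bar 6: v0=C3 v1=C4 v2=E4 v3=G4 (P5)
  R5 @ bar0.0: opens on M3
  R1 @ bar1.0: C4/G4 P5 -> G3/D4 P5 similar
  R3 @ bar1.0: G3 above F3
  R4 @ bar1.0: B2/F3 TT untreated
  R7 @ bar1.0: E4->F3 leap 11st
  R3 @ bar1.1: G3 above F3
  R3 @ bar1.2: G3 above F3
  R3 @ bar1.3: G3 above F3
  R2 @ bar2.0: B2/F3 TT -> C3/G3 P5 similar
  R2 @ bar2.0: B2/D4 m3 -> C3/G4 P5 similar
  R2 @ bar2.0: F3/D4 M6 -> G3/G4 P8 similar
  R1 @ bar3.0: C3/G3 P5 -> E3/B3 P5 similar
  R1 @ bar3.0: C3/G4 P5 -> E3/B4 P5 similar
  R1 @ bar3.0: G3/G4 P8 -> B3/B4 P8 similar
  R3 @ bar3.0: F4 above B3
  R4 @ bar3.0: E3/F4 m2 untreated
  R7 @ bar3.0: E3->F4 leap 13st
  R3 @ bar3.1: F4 above B3
  R3 @ bar3.2: F4 above B3
  R3 @ bar3.3: F4 above B3
  R1 @ bar4.0: E3/B3 P5 -> F3/C4 P5 similar
  R2 @ bar5.0: F3/C4 P5 -> B2/B3 P8 similar
  R2 @ bar5.0: C4/A4 M6 -> G3/D4 P5 similar
  R7 @ bar5.0: F3->B2 leap 6st
  R8 @ bar5.0: penult P8 not 3rd/6th
  R1 @ bar6.0: G3/D4 P5 -> C4/G4 P5 similar
  R2 @ bar6.0: B2/G3 m6 -> C3/C4 P8 similar
  R2 @ bar6.0: B2/D4 m3 -> C3/G4 P5 similar
  R6 @ bar6.3: closes on M3

No (29 violations)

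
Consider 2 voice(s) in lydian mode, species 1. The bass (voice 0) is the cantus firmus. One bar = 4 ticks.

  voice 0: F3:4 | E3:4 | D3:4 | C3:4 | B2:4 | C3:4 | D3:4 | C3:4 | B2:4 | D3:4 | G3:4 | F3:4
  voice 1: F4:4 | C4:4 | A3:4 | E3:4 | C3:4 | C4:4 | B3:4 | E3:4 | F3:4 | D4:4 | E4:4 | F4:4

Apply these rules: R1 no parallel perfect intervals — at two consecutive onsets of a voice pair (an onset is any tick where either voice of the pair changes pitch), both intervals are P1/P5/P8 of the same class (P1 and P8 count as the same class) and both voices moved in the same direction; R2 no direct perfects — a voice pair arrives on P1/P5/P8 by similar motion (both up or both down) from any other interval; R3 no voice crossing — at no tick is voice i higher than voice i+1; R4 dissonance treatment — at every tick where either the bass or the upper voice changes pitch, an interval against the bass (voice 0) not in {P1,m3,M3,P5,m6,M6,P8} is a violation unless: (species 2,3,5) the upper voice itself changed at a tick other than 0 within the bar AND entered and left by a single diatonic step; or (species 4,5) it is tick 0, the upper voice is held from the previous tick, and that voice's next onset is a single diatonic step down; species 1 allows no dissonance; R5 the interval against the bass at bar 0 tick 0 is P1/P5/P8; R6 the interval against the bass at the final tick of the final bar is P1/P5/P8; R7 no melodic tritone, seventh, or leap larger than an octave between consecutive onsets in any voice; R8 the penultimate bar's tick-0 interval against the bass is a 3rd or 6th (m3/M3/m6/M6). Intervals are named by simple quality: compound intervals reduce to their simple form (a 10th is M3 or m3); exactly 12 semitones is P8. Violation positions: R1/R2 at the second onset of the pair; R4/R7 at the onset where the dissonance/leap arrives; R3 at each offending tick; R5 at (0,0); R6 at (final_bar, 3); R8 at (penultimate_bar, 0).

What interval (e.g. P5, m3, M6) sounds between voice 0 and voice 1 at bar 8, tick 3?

TT

voice 0=B2 voice 1=F3 -> TT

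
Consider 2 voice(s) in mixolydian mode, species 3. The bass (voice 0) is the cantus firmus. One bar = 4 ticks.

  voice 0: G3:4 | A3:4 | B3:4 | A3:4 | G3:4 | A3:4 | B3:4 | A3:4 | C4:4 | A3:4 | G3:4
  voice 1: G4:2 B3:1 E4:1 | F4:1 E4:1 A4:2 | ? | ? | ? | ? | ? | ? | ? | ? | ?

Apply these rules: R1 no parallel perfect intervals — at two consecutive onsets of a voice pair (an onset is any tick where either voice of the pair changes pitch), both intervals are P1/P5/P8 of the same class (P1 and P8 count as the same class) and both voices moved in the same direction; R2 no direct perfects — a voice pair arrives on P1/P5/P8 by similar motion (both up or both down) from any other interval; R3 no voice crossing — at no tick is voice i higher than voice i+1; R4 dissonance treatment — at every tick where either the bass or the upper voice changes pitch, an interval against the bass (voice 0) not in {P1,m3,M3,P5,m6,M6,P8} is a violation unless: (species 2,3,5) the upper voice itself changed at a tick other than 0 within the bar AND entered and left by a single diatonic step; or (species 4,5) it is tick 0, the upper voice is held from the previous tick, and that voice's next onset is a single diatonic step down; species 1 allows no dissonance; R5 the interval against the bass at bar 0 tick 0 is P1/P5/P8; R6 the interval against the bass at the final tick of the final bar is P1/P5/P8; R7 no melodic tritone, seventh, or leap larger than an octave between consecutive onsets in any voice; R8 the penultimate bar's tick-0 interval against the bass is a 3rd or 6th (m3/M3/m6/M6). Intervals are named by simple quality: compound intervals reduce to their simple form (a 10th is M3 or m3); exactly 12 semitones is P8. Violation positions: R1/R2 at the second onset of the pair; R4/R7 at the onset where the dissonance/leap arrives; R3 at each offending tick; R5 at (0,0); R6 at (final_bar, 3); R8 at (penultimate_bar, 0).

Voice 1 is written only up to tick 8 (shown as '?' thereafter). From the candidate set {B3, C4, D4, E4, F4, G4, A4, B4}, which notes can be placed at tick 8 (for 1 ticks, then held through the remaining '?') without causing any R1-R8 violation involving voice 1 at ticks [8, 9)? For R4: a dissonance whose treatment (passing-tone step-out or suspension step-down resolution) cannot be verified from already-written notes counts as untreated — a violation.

{D4, G4}

B3: violates R7
C4: violates R4
D4: legal
E4: violates R4
F4: violates R4
G4: legal
A4: violates R4
B4: violates R1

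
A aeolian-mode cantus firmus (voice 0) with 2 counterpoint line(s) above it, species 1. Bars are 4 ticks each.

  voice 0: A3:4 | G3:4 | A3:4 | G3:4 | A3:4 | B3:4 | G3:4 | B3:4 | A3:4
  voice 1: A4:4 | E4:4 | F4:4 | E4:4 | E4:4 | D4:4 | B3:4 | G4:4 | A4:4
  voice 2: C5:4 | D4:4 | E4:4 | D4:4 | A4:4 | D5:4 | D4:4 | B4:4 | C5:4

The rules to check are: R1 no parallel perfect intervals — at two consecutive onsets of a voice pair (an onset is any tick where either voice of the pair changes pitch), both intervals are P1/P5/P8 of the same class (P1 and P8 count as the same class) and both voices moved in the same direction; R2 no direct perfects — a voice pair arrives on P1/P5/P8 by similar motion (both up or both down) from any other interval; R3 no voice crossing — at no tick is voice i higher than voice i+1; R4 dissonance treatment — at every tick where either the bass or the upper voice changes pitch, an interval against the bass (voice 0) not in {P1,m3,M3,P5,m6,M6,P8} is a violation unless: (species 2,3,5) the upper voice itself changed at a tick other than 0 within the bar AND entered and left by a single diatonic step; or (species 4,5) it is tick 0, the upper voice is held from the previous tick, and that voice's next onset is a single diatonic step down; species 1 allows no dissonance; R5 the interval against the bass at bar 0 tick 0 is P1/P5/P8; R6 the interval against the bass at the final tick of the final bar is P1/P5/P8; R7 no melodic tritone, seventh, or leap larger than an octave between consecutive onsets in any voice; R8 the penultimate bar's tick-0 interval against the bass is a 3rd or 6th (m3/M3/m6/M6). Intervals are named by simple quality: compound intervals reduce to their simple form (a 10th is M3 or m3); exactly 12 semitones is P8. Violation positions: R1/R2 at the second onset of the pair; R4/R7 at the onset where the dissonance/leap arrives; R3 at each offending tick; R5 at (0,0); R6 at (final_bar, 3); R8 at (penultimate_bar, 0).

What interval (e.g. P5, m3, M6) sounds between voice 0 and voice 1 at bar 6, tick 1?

voice 0=G3 voice 1=B3 -> M3

M3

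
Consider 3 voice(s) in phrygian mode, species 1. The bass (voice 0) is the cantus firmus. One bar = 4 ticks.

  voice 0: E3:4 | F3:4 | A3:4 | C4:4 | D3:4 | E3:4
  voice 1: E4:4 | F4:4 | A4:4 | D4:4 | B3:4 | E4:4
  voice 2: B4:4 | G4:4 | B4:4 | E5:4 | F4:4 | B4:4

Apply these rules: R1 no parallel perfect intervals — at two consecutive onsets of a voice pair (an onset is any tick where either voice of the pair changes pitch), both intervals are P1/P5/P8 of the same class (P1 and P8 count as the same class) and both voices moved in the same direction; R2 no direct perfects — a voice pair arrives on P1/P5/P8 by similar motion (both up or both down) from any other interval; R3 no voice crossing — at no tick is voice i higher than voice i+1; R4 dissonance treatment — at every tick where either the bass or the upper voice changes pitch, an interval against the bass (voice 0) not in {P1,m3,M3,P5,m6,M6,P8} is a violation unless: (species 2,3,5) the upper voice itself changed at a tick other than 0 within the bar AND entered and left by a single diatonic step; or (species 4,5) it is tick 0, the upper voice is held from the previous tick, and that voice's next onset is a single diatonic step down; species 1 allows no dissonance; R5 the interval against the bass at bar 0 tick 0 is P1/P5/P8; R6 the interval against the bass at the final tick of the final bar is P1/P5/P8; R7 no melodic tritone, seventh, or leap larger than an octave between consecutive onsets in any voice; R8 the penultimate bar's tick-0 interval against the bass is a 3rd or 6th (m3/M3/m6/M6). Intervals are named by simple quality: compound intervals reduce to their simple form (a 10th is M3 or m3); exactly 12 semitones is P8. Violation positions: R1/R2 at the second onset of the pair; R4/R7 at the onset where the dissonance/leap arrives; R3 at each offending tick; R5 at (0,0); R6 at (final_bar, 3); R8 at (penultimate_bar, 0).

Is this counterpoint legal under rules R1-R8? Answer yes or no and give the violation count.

bar 0: v0=E3 v1=E4 v2=B4 (P5)
bar 1: v0=F3 v1=F4 v2=G4 (M2)
bar 2: v0=A3 v1=A4 v2=B4 (M2)
bar 3: v0=C4 v1=D4 v2=E5 (M3)
bar 4: v0=D3 v1=B3 v2=F4 (m3)
bar 5: v0=E3 v1=E4 v2=B4 (P5)
  R1 @ bar1.0: E3/E4 P8 -> F3/F4 P8 similar
  R4 @ bar1.0: F3/G4 M2 untreated
  R1 @ bar2.0: F3/F4 P8 -> A3/A4 P8 similar
  R4 @ bar2.0: A3/B4 M2 untreated
  R4 @ bar3.0: C4/D4 M2 untreated
  R7 @ bar4.0: C4->D3 leap 10st
  R7 @ bar4.0: E5->F4 leap 11st
  R2 @ bar5.0: D3/B3 M6 -> E3/E4 P8 similar
  R2 @ bar5.0: D3/F4 m3 -> E3/B4 P5 similar
  R2 @ bar5.0: B3/F4 TT -> E4/B4 P5 similar
  R7 @ bar5.0: F4->B4 leap 6st

No (11 violations)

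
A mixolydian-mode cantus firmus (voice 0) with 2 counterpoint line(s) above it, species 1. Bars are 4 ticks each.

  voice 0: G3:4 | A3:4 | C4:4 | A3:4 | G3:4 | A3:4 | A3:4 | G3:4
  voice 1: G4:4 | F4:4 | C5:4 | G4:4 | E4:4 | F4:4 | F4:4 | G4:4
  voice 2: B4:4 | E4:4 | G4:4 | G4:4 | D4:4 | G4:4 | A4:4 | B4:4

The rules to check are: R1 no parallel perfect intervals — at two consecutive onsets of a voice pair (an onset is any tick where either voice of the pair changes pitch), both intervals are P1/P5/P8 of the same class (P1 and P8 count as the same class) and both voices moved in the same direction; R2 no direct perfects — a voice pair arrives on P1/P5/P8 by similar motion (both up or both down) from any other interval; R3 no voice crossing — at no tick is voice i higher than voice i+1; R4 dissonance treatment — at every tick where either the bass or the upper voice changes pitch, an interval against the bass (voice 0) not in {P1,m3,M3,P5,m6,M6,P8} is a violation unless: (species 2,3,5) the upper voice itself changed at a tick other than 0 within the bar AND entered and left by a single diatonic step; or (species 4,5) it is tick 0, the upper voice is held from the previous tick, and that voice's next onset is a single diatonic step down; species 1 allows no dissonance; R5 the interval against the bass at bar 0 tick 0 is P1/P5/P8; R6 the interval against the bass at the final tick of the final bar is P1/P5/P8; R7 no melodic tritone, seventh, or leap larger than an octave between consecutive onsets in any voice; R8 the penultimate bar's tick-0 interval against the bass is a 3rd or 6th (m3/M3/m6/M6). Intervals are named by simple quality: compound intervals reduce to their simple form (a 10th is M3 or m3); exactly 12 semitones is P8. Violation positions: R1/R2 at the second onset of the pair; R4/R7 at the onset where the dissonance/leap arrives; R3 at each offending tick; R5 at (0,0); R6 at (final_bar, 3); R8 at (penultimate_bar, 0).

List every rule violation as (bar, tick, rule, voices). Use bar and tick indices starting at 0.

bar 0: v0=G3 v1=G4 v2=B4 downbeat M3
bar 1: v0=A3 v1=F4 v2=E4 downbeat P5
bar 2: v0=C4 v1=C5 v2=G4 downbeat P5
bar 3: v0=A3 v1=G4 v2=G4 downbeat m7
bar 4: v0=G3 v1=E4 v2=D4 downbeat P5
bar 5: v0=A3 v1=F4 v2=G4 downbeat m7
bar 6: v0=A3 v1=F4 v2=A4 downbeat P8
bar 7: v0=G3 v1=G4 v2=B4 downbeat M3
  -> R5 @ bar 0 tick 0 v(0, 2): opens on M3
  -> R3 @ bar 1 tick 0 v(1, 2): F4 above E4
  -> R3 @ bar 1 tick 1 v(1, 2): F4 above E4
  -> R3 @ bar 1 tick 2 v(1, 2): F4 above E4
  -> R3 @ bar 1 tick 3 v(1, 2): F4 above E4
  -> R1 @ bar 2 tick 0 v(0, 2): A3/E4 P5 -> C4/G4 P5 similar
  -> R2 @ bar 2 tick 0 v(0, 1): A3/F4 m6 -> C4/C5 P8 similar
  -> R3 @ bar 2 tick 0 v(1, 2): C5 above G4
  -> R3 @ bar 2 tick 1 v(1, 2): C5 above G4
  -> R3 @ bar 2 tick 2 v(1, 2): C5 above G4
  -> R3 @ bar 2 tick 3 v(1, 2): C5 above G4
  -> R4 @ bar 3 tick 0 v(0, 1): A3/G4 m7 untreated
  -> R4 @ bar 3 tick 0 v(0, 2): A3/G4 m7 untreated
  -> R2 @ bar 4 tick 0 v(0, 2): A3/G4 m7 -> G3/D4 P5 similar
  -> R3 @ bar 4 tick 0 v(1, 2): E4 above D4
  -> R3 @ bar 4 tick 1 v(1, 2): E4 above D4
  -> R3 @ bar 4 tick 2 v(1, 2): E4 above D4
  -> R3 @ bar 4 tick 3 v(1, 2): E4 above D4
  -> R4 @ bar 5 tick 0 v(0, 2): A3/G4 m7 untreated
  -> R8 @ bar 6 tick 0 v(0, 2): penult P8 not 3rd/6th
  -> R6 @ bar 7 tick 3 v(0, 2): closes on M3

(0, 0, R5, (0, 2))
(1, 0, R3, (1, 2))
(1, 1, R3, (1, 2))
(1, 2, R3, (1, 2))
(1, 3, R3, (1, 2))
(2, 0, R1, (0, 2))
(2, 0, R2, (0, 1))
(2, 0, R3, (1, 2))
(2, 1, R3, (1, 2))
(2, 2, R3, (1, 2))
(2, 3, R3, (1, 2))
(3, 0, R4, (0, 1))
(3, 0, R4, (0, 2))
(4, 0, R2, (0, 2))
(4, 0, R3, (1, 2))
(4, 1, R3, (1, 2))
(4, 2, R3, (1, 2))
(4, 3, R3, (1, 2))
(5, 0, R4, (0, 2))
(6, 0, R8, (0, 2))
(7, 3, R6, (0, 2))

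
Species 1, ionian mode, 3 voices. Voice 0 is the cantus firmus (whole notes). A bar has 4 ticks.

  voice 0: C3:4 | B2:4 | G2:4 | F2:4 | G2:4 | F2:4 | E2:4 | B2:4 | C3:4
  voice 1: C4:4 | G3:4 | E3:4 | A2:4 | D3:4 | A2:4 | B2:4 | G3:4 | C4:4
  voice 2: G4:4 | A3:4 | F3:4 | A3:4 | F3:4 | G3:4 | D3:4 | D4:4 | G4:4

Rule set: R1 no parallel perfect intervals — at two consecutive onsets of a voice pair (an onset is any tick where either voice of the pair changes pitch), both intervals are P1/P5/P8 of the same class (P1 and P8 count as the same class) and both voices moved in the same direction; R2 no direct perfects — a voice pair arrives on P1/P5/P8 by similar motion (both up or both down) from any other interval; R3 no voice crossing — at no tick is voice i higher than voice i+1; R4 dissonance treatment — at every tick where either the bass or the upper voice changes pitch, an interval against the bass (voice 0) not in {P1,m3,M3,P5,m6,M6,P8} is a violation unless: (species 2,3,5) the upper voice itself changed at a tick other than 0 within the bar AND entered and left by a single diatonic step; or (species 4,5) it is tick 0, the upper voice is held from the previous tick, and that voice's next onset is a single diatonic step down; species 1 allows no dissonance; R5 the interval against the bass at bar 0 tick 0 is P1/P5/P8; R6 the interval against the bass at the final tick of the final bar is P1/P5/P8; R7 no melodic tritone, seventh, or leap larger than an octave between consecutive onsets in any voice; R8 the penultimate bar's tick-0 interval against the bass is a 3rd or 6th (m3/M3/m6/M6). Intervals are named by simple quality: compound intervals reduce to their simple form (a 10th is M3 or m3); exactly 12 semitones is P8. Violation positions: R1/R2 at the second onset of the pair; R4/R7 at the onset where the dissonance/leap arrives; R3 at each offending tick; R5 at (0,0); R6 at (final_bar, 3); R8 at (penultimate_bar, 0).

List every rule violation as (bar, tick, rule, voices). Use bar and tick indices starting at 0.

(1, 0, R4, (0, 2))
(1, 0, R7, (2,))
(2, 0, R4, (0, 2))
(4, 0, R2, (0, 1))
(4, 0, R4, (0, 2))
(5, 0, R4, (0, 2))
(6, 0, R4, (0, 2))
(7, 0, R2, (1, 2))
(8, 0, R1, (1, 2))
(8, 0, R2, (0, 1))
(8, 0, R2, (0, 2))

bar 0: v0=C3 v1=C4 v2=G4 downbeat P5
bar 1: v0=B2 v1=G3 v2=A3 downbeat m7
bar 2: v0=G2 v1=E3 v2=F3 downbeat m7
bar 3: v0=F2 v1=A2 v2=A3 downbeat M3
bar 4: v0=G2 v1=D3 v2=F3 downbeat m7
bar 5: v0=F2 v1=A2 v2=G3 downbeat M2
bar 6: v0=E2 v1=B2 v2=D3 downbeat m7
bar 7: v0=B2 v1=G3 v2=D4 downbeat m3
bar 8: v0=C3 v1=C4 v2=G4 downbeat P5
  -> R4 @ bar 1 tick 0 v(0, 2): B2/A3 m7 untreated
  -> R7 @ bar 1 tick 0 v(2,): G4->A3 leap 10st
  -> R4 @ bar 2 tick 0 v(0, 2): G2/F3 m7 untreated
  -> R2 @ bar 4 tick 0 v(0, 1): F2/A2 M3 -> G2/D3 P5 similar
  -> R4 @ bar 4 tick 0 v(0, 2): G2/F3 m7 untreated
  -> R4 @ bar 5 tick 0 v(0, 2): F2/G3 M2 untreated
  -> R4 @ bar 6 tick 0 v(0, 2): E2/D3 m7 untreated
  -> R2 @ bar 7 tick 0 v(1, 2): B2/D3 m3 -> G3/D4 P5 similar
  -> R1 @ bar 8 tick 0 v(1, 2): G3/D4 P5 -> C4/G4 P5 similar
  -> R2 @ bar 8 tick 0 v(0, 1): B2/G3 m6 -> C3/C4 P8 similar
  -> R2 @ bar 8 tick 0 v(0, 2): B2/D4 m3 -> C3/G4 P5 similar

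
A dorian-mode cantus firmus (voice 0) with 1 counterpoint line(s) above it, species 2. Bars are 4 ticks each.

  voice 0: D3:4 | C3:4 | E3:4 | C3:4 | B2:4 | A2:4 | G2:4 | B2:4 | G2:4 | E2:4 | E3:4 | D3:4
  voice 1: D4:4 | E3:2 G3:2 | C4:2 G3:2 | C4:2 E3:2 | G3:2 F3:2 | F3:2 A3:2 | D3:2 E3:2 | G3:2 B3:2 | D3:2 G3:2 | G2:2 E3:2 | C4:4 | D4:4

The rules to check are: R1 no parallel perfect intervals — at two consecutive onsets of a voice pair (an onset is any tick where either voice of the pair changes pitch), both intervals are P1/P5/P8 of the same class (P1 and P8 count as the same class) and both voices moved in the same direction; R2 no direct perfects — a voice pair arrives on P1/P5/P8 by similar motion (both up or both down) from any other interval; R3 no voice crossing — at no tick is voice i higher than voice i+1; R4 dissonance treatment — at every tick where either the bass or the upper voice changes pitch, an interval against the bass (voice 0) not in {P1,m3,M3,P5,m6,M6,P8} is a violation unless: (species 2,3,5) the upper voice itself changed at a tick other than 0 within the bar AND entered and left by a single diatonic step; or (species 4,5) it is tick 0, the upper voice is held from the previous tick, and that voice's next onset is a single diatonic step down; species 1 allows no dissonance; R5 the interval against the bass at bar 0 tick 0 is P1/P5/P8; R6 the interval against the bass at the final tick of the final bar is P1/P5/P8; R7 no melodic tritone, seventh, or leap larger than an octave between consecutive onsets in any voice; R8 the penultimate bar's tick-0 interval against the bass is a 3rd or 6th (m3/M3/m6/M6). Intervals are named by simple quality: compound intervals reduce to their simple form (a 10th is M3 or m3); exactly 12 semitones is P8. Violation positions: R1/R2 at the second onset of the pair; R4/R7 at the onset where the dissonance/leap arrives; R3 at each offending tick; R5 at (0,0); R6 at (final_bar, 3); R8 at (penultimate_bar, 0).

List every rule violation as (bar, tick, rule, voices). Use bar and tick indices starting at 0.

bar 0: v0=D3 v1=D4 downbeat P8
bar 1: v0=C3 v1=E3 downbeat M3
bar 2: v0=E3 v1=C4 downbeat m6
bar 3: v0=C3 v1=C4 downbeat P8
bar 4: v0=B2 v1=G3 downbeat m6
bar 5: v0=A2 v1=F3 downbeat m6
bar 6: v0=G2 v1=D3 downbeat P5
bar 7: v0=B2 v1=G3 downbeat m6
bar 8: v0=G2 v1=D3 downbeat P5
bar 9: v0=E2 v1=G2 downbeat m3
bar 10: v0=E3 v1=C4 downbeat m6
bar 11: v0=D3 v1=D4 downbeat P8
  -> R7 @ bar 1 tick 0 v(1,): D4->E3 leap 10st
  -> R4 @ bar 4 tick 2 v(0, 1): B2/F3 TT untreated
  -> R2 @ bar 6 tick 0 v(0, 1): A2/A3 P8 -> G2/D3 P5 similar
  -> R2 @ bar 8 tick 0 v(0, 1): B2/B3 P8 -> G2/D3 P5 similar

(1, 0, R7, (1,))
(4, 2, R4, (0, 1))
(6, 0, R2, (0, 1))
(8, 0, R2, (0, 1))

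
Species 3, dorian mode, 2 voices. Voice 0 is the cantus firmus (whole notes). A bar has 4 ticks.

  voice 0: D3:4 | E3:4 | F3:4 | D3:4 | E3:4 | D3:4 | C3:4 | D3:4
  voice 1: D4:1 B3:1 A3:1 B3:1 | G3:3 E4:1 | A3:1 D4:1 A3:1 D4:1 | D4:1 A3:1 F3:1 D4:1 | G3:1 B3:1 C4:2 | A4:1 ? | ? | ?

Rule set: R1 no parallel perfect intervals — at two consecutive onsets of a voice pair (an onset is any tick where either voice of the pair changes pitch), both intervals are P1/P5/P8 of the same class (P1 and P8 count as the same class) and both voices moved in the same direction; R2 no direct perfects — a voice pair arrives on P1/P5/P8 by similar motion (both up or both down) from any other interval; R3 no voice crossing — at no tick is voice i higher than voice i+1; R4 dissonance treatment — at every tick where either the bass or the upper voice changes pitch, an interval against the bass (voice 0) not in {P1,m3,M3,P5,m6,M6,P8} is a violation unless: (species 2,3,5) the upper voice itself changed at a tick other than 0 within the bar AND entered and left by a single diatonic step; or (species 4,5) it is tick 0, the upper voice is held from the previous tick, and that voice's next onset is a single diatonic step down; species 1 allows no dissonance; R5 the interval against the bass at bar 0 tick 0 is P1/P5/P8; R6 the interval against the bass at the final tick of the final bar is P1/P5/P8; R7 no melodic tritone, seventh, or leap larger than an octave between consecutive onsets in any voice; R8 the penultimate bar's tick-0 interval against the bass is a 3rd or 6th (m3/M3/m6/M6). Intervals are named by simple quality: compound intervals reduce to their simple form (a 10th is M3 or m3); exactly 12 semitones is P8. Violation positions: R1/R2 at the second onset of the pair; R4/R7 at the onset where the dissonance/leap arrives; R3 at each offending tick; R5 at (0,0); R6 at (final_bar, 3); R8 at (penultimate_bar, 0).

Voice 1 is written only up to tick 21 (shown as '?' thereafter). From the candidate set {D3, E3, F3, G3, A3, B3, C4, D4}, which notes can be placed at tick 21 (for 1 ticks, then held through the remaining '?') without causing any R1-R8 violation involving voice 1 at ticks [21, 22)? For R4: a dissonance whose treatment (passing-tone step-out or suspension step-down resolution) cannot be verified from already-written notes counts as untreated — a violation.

D3: violates R7
E3: violates R4,R7
F3: violates R7
G3: violates R4,R7
A3: legal
B3: violates R7
C4: violates R4
D4: legal

{A3, D4}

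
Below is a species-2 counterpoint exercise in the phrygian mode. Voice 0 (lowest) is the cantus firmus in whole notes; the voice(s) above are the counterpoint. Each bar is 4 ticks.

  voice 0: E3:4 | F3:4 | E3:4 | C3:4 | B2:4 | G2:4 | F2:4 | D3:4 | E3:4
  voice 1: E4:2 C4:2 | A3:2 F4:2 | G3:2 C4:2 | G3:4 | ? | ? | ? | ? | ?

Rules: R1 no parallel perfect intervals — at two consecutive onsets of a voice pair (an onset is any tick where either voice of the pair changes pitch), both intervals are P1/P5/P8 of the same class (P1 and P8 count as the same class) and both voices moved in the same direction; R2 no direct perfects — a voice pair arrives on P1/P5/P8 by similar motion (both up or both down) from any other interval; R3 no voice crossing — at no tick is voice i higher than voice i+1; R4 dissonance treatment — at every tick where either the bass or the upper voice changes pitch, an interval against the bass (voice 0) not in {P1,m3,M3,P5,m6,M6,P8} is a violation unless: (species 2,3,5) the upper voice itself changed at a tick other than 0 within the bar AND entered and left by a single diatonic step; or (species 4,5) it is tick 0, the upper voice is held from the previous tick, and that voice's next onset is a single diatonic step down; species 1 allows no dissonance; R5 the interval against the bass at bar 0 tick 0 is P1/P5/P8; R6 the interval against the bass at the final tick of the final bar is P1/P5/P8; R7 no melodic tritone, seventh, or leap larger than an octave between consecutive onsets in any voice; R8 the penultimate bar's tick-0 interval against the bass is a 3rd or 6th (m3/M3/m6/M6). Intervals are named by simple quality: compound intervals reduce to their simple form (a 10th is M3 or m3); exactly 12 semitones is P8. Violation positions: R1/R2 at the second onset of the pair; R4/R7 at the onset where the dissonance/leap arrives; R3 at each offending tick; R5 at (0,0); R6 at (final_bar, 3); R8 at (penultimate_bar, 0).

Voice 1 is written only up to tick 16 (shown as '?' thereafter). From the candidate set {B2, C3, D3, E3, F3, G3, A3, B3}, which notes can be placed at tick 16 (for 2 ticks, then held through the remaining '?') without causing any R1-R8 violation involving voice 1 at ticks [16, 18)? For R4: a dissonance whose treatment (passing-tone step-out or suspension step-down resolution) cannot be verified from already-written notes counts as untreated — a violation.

{B3, D3, G3}

B2: violates R2
C3: violates R4
D3: legal
E3: violates R4
F3: violates R4
G3: legal
A3: violates R4
B3: legal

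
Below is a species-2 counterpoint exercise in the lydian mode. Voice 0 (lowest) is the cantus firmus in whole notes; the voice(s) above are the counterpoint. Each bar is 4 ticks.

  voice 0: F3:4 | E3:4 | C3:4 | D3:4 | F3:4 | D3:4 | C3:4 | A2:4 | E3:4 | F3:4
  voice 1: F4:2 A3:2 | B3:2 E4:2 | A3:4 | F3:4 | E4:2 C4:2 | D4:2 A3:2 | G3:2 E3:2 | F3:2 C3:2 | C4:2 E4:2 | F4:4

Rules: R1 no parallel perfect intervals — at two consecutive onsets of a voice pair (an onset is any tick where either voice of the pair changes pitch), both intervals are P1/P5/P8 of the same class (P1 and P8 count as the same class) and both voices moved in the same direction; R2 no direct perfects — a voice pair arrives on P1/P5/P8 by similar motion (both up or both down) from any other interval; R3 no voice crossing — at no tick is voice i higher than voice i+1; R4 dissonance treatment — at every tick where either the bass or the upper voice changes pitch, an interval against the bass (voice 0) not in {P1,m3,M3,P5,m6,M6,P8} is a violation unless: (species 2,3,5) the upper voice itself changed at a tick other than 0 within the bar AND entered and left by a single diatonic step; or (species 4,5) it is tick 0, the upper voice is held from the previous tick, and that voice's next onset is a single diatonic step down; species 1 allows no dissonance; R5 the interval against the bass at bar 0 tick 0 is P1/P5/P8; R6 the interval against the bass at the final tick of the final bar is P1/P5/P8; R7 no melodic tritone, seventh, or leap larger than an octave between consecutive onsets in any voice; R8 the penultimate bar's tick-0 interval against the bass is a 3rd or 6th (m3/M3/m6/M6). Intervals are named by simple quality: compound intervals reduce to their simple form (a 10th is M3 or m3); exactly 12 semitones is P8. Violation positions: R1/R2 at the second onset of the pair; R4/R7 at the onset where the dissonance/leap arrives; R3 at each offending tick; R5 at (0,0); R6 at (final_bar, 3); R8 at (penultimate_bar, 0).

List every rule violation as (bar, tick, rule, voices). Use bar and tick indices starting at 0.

(4, 0, R4, (0, 1))
(4, 0, R7, (1,))
(6, 0, R1, (0, 1))
(9, 0, R1, (0, 1))

bar 0: v0=F3 v1=F4 downbeat P8
bar 1: v0=E3 v1=B3 downbeat P5
bar 2: v0=C3 v1=A3 downbeat M6
bar 3: v0=D3 v1=F3 downbeat m3
bar 4: v0=F3 v1=E4 downbeat M7
bar 5: v0=D3 v1=D4 downbeat P8
bar 6: v0=C3 v1=G3 downbeat P5
bar 7: v0=A2 v1=F3 downbeat m6
bar 8: v0=E3 v1=C4 downbeat m6
bar 9: v0=F3 v1=F4 downbeat P8
  -> R4 @ bar 4 tick 0 v(0, 1): F3/E4 M7 untreated
  -> R7 @ bar 4 tick 0 v(1,): F3->E4 leap 11st
  -> R1 @ bar 6 tick 0 v(0, 1): D3/A3 P5 -> C3/G3 P5 similar
  -> R1 @ bar 9 tick 0 v(0, 1): E3/E4 P8 -> F3/F4 P8 similar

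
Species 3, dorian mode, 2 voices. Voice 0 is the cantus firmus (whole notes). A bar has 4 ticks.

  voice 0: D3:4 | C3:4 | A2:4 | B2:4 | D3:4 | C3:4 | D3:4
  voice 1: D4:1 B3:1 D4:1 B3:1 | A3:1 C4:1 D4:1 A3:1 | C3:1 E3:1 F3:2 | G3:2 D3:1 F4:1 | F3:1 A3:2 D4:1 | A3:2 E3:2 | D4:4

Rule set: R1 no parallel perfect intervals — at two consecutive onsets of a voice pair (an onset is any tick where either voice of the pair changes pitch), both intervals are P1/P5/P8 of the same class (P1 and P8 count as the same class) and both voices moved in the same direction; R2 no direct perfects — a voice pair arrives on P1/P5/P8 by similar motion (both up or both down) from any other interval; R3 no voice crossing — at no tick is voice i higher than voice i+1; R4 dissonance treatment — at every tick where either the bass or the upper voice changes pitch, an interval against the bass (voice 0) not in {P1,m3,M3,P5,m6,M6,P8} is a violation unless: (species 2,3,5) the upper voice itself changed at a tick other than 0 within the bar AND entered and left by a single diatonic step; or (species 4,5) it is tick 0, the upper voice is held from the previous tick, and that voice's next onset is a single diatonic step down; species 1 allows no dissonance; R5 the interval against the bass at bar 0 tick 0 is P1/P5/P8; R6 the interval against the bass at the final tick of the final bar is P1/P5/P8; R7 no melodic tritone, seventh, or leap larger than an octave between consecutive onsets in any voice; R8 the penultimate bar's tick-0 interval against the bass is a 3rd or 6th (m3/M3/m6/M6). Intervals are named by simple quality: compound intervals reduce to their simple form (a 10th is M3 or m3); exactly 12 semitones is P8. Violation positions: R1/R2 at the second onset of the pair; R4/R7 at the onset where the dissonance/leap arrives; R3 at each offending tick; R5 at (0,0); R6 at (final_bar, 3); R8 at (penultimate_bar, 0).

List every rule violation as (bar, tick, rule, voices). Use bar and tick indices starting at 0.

(1, 2, R4, (0, 1))
(3, 3, R4, (0, 1))
(3, 3, R7, (1,))
(6, 0, R2, (0, 1))
(6, 0, R7, (1,))

bar 0: v0=D3 v1=D4 downbeat P8
bar 1: v0=C3 v1=A3 downbeat M6
bar 2: v0=A2 v1=C3 downbeat m3
bar 3: v0=B2 v1=G3 downbeat m6
bar 4: v0=D3 v1=F3 downbeat m3
bar 5: v0=C3 v1=A3 downbeat M6
bar 6: v0=D3 v1=D4 downbeat P8
  -> R4 @ bar 1 tick 2 v(0, 1): C3/D4 M2 untreated
  -> R4 @ bar 3 tick 3 v(0, 1): B2/F4 TT untreated
  -> R7 @ bar 3 tick 3 v(1,): D3->F4 leap 15st
  -> R2 @ bar 6 tick 0 v(0, 1): C3/E3 M3 -> D3/D4 P8 similar
  -> R7 @ bar 6 tick 0 v(1,): E3->D4 leap 10st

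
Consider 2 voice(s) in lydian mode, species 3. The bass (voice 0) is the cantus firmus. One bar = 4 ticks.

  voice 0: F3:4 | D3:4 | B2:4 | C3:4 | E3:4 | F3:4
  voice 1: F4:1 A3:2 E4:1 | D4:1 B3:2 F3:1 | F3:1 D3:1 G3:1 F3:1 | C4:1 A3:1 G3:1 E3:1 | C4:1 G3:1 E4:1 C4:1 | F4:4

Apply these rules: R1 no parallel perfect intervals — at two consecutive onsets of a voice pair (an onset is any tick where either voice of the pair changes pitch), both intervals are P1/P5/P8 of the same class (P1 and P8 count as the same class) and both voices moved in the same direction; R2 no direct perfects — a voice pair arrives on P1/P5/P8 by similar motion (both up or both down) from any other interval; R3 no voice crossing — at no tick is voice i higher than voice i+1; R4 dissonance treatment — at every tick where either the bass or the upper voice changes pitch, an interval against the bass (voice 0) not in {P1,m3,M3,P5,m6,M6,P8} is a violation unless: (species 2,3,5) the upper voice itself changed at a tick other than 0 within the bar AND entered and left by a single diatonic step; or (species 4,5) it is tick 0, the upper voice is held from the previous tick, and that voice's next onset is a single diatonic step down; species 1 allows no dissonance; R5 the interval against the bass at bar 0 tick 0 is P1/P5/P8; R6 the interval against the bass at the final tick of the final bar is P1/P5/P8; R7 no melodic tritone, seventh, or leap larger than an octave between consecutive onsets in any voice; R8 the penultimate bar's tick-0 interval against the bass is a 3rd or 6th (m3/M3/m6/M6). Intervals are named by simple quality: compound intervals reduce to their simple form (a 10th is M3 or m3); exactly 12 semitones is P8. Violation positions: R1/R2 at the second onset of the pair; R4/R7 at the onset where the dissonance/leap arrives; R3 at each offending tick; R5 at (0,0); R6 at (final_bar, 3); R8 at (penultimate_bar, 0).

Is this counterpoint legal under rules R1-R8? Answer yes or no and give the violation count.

No (7 violations)

bar 0: v0=F3 v1=F4 (P8)
bar 1: v0=D3 v1=D4 (P8)
bar 2: v0=B2 v1=F3 (TT)
bar 3: v0=C3 v1=C4 (P8)
bar 4: v0=E3 v1=C4 (m6)
bar 5: v0=F3 v1=F4 (P8)
  R4 @ bar0.3: F3/E4 M7 untreated
  R2 @ bar1.0: F3/E4 M7 -> D3/D4 P8 similar
  R7 @ bar1.3: B3->F3 leap 6st
  R4 @ bar2.0: B2/F3 TT untreated
  R4 @ bar2.3: B2/F3 TT untreated
  R2 @ bar3.0: B2/F3 TT -> C3/C4 P8 similar
  R2 @ bar5.0: E3/C4 m6 -> F3/F4 P8 similar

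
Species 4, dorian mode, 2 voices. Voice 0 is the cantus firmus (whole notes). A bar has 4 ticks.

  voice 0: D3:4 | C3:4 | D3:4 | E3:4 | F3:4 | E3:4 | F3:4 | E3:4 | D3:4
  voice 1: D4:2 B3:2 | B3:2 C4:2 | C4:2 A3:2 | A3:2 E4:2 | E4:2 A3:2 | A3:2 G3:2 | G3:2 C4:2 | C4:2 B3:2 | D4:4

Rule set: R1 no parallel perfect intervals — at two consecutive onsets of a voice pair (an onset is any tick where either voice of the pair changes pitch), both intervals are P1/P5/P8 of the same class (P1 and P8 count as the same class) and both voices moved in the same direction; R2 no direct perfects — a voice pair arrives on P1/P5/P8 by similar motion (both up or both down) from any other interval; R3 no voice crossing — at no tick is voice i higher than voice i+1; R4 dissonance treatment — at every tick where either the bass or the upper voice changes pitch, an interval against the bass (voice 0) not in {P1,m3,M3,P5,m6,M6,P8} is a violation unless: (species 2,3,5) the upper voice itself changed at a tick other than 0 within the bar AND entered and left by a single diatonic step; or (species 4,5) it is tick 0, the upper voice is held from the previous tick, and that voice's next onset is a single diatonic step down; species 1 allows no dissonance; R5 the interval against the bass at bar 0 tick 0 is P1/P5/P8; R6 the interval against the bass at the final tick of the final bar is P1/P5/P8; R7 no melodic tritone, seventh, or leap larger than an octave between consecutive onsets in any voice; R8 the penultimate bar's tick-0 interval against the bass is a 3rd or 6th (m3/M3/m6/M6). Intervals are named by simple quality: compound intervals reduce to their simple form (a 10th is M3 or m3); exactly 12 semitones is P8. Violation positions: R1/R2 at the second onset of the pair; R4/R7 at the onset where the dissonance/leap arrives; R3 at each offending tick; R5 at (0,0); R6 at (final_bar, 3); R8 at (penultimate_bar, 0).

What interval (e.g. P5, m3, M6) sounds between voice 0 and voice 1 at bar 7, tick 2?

voice 0=E3 voice 1=B3 -> P5

P5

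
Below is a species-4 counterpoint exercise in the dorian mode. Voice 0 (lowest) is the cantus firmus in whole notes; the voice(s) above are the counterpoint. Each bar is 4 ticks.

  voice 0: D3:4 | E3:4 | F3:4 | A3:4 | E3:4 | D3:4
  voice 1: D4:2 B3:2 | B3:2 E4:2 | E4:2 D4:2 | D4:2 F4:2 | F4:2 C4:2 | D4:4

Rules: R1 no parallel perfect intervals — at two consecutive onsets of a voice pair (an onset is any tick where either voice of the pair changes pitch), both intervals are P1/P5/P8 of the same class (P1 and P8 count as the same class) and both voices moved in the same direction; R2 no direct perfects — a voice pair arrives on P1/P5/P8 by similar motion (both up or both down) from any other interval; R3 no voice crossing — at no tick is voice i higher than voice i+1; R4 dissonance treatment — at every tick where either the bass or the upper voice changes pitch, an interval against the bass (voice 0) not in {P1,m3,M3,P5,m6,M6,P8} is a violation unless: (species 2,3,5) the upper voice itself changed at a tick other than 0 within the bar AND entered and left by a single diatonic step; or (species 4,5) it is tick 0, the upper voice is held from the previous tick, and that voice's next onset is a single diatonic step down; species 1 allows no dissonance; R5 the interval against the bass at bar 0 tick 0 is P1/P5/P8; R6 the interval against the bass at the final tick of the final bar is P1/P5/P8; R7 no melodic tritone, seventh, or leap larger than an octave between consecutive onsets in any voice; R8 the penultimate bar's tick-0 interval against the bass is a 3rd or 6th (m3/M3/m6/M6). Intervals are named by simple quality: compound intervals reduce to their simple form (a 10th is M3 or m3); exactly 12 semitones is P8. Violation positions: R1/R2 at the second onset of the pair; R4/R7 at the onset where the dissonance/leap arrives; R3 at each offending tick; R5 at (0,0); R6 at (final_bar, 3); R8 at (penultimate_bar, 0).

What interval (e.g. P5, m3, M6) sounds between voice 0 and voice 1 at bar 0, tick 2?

M6

voice 0=D3 voice 1=B3 -> M6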